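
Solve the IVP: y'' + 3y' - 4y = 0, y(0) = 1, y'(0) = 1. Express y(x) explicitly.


Characteristic roots of r² + 3r - 4 = 0 are -4, 1.
General solution y = c₁ e^(-4x) + c₂ e^(x).
Apply y(0) = 1: c₁ + c₂ = 1. Apply y'(0) = 1: -4 c₁ + 1 c₂ = 1.
Solve: c₁ = 0, c₂ = 1.
Particular solution: y = 0e^(-4x) + e^(x).


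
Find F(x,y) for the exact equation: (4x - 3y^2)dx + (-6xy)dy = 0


Check exactness: ∂M/∂y = -6y and ∂N/∂x = -6y; equal, so the equation is exact.
Integrate M with respect to x (treating y as constant): ∫M dx = 2x^2 - 3xy^2 + h(y).
Differentiate w.r.t. y and set equal to N: all terms match, so h'(y) = 0 and h is a constant absorbed into C.
General solution: 2x^2 - 3xy^2 = C.


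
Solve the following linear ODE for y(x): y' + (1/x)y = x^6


P(x) = 1/x ⇒ μ = x^1.
(x^1 y)' = x^7 ⇒ x^1 y = x^8/(8) + C.
Solve for y: y = (1/8)x^7 + C/x^1.


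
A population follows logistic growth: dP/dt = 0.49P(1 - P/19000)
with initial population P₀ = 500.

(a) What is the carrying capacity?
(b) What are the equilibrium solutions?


Logistic ODE dP/dt = 0.49P(1 - P/19000) has equilibria where dP/dt = 0, i.e. P = 0 or P = 19000.
The coefficient (1 - P/K) = 0 when P = K, identifying K = 19000 as the carrying capacity.
(a) K = 19000; (b) equilibria P = 0 and P = 19000.


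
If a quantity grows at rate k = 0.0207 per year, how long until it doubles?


Exponential growth: P(t) = P₀ e^(0.0207t). Set P(t)/P₀ = 2: e^(0.0207t) = 2.
Solve: t = ln(2)/0.0207 ≈ 33.49 years.


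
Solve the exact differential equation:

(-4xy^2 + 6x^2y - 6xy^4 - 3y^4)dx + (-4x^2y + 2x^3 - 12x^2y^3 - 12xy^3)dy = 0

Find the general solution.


Check exactness: ∂M/∂y = -8xy + 6x^2 - 24xy^3 - 12y^3 and ∂N/∂x = -8xy + 6x^2 - 24xy^3 - 12y^3; equal, so the equation is exact.
Integrate M with respect to x (treating y as constant): ∫M dx = -2x^2y^2 + 2x^3y - 3x^2y^4 - 3xy^4 + h(y).
Differentiate w.r.t. y and set equal to N: all terms match, so h'(y) = 0 and h is a constant absorbed into C.
General solution: -2x^2y^2 + 2x^3y - 3x^2y^4 - 3xy^4 = C.


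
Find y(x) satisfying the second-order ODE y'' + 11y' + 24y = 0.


Characteristic equation: r² + 11r + 24 = 0.
Factor: (r + 3)(r + 8) = 0 ⇒ r = -3, -8 (distinct real).
General solution: y = C₁e^(-3x) + C₂e^(-8x).


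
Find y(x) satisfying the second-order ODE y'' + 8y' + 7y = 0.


Characteristic equation: r² + 8r + 7 = 0.
Factor: (r + 7)(r + 1) = 0 ⇒ r = -7, -1 (distinct real).
General solution: y = C₁e^(-7x) + C₂e^(-x).


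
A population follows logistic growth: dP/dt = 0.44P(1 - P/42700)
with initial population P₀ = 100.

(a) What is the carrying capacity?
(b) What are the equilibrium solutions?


Logistic ODE dP/dt = 0.44P(1 - P/42700) has equilibria where dP/dt = 0, i.e. P = 0 or P = 42700.
The coefficient (1 - P/K) = 0 when P = K, identifying K = 42700 as the carrying capacity.
(a) K = 42700; (b) equilibria P = 0 and P = 42700.


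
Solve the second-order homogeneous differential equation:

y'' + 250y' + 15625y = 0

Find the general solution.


Characteristic equation: r² + 250r + 15625 = 0, i.e. (r + 125)² = 0.
Repeated root r = -125; include an x factor for the second linearly independent solution.
General solution: y = (C₁ + C₂x)e^(-125x).


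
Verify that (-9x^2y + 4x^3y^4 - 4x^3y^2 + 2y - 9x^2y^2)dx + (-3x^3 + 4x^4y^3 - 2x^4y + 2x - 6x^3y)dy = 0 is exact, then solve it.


Check exactness: ∂M/∂y = -9x^2 + 16x^3y^3 - 8x^3y + 2 - 18x^2y and ∂N/∂x = -9x^2 + 16x^3y^3 - 8x^3y + 2 - 18x^2y; equal, so the equation is exact.
Integrate M with respect to x (treating y as constant): ∫M dx = -3x^3y + x^4y^4 - x^4y^2 + 2xy - 3x^3y^2 + h(y).
Differentiate w.r.t. y and set equal to N: all terms match, so h'(y) = 0 and h is a constant absorbed into C.
General solution: -3x^3y + x^4y^4 - x^4y^2 + 2xy - 3x^3y^2 = C.


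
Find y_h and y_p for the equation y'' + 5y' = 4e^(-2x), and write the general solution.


Characteristic roots of r² + 5r = 0 are 0, -5.
y_h = C₁ + C₂e^(-5x).
Forcing exponent -2 is not a characteristic root; try y_p = Ae^(-2x).
Substitute: A·(4 + (5)·-2 + (0)) = A·-6 = 4, so A = -2/3.
General solution: y = C₁ + C₂e^(-5x) - (2/3)e^(-2x).


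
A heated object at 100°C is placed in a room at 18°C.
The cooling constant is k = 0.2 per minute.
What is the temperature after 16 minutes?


Newton's law: dT/dt = -k(T - T_a) has solution T(t) = T_a + (T₀ - T_a)e^(-kt).
Plug in T_a = 18, T₀ = 100, k = 0.2, t = 16: T(16) = 18 + (82)e^(-3.20) ≈ 21.3°C.


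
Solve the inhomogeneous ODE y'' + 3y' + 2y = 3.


Characteristic roots of r² + 3r + 2 = 0 are -2, -1.
y_h = C₁e^(-2x) + C₂e^(-x).
Constant forcing; try y_p = A. Then 2A = 3 ⇒ A = 3/2.
General solution: y = C₁e^(-2x) + C₂e^(-x) + 3/2.


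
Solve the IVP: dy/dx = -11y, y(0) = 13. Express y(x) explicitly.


General solution of y' = -11y is y = Ce^(-11x).
Apply y(0) = 13: C = 13.
Particular solution: y = 13e^(-11x).


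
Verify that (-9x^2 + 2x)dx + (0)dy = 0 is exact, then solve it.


Check exactness: ∂M/∂y = 0 and ∂N/∂x = 0; equal, so the equation is exact.
Integrate M with respect to x (treating y as constant): ∫M dx = -3x^3 + x^2 + h(y).
Differentiate w.r.t. y and set equal to N: all terms match, so h'(y) = 0 and h is a constant absorbed into C.
General solution: -3x^3 + x^2 = C.


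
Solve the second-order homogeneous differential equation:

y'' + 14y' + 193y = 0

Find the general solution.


Characteristic equation: r² + 14r + 193 = 0.
Discriminant is negative; roots r = -7 ± 12i (complex conjugate pair).
General solution uses e^(α x)(C₁ cos(β x) + C₂ sin(β x)): y = e^(-7x)(C₁cos(12x) + C₂sin(12x)).


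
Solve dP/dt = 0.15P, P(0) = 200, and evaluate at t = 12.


The ODE dP/dt = 0.15P has solution P(t) = P(0)e^(0.15t).
Substitute P(0) = 200 and t = 12: P(12) = 200 e^(1.80) ≈ 1210.


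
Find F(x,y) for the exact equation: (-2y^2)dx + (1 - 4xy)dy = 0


Check exactness: ∂M/∂y = -4y and ∂N/∂x = -4y; equal, so the equation is exact.
Integrate M with respect to x (treating y as constant): ∫M dx = -2xy^2 + h(y).
Differentiate w.r.t. y and set equal to N: the x-dependent terms already match, leaving h'(y) = 1. Integrate: h(y) = y.
So F(x,y) = y - 2xy^2.
General solution: y - 2xy^2 = C.


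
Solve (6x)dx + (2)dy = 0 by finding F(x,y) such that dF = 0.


Check exactness: ∂M/∂y = 0 and ∂N/∂x = 0; equal, so the equation is exact.
Integrate M with respect to x (treating y as constant): ∫M dx = 3x^2 + h(y).
Differentiate w.r.t. y and set equal to N: the x-dependent terms already match, leaving h'(y) = 2. Integrate: h(y) = 2y.
So F(x,y) = 3x^2 + 2y.
General solution: 3x^2 + 2y = C.


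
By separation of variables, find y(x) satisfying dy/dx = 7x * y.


Separate variables: dy/y = 7x dx.
Integrate: ln|y| = (7/2)x^2 + C₀.
Exponentiate: y = Ce^((7/2)x^2).


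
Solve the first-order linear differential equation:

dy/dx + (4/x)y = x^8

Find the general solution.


P(x) = 4/x ⇒ μ = x^4.
(x^4 y)' = x^4·x^8 = x^12.
Integrate: x^4 y = x^13/(13) + C.
Solve for y: y = (1/13)x^9 + C/x^4.


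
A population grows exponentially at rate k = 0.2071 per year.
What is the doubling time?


Exponential growth: P(t) = P₀ e^(0.2071t). Set P(t)/P₀ = 2: e^(0.2071t) = 2.
Solve: t = ln(2)/0.2071 ≈ 3.35 years.


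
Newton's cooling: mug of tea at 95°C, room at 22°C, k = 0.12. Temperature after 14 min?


Newton's law: dT/dt = -k(T - T_a) has solution T(t) = T_a + (T₀ - T_a)e^(-kt).
Plug in T_a = 22, T₀ = 95, k = 0.12, t = 14: T(14) = 22 + (73)e^(-1.68) ≈ 35.6°C.


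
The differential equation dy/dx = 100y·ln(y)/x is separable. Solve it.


Separate: dy/[y ln(y)] = 100 dx/x.
Substitute u = ln(y): du/u = 100 dx/x.
Integrate: ln|ln(y)| = 100ln|x| + C₀, hence ln(y) = C·x^100.


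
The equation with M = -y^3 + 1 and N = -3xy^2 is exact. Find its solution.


Check exactness: ∂M/∂y = -3y^2 and ∂N/∂x = -3y^2; equal, so the equation is exact.
Integrate M with respect to x (treating y as constant): ∫M dx = -xy^3 + x + h(y).
Differentiate w.r.t. y and set equal to N: all terms match, so h'(y) = 0 and h is a constant absorbed into C.
General solution: -xy^3 + x = C.


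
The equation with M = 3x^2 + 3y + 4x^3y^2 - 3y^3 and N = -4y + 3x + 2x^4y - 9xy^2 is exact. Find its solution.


Check exactness: ∂M/∂y = 3 + 8x^3y - 9y^2 and ∂N/∂x = 3 + 8x^3y - 9y^2; equal, so the equation is exact.
Integrate M with respect to x (treating y as constant): ∫M dx = x^3 + 3xy + x^4y^2 - 3xy^3 + h(y).
Differentiate w.r.t. y and set equal to N: the x-dependent terms already match, leaving h'(y) = -4y. Integrate: h(y) = -2y^2.
So F(x,y) = -2y^2 + x^3 + 3xy + x^4y^2 - 3xy^3.
General solution: -2y^2 + x^3 + 3xy + x^4y^2 - 3xy^3 = C.


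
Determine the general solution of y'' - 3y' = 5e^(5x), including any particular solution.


Characteristic roots of r² - 3r = 0 are 0, 3.
y_h = C₁ + C₂e^(3x).
Forcing exponent 5 is not a characteristic root; try y_p = Ae^(5x).
Substitute: A·(25 + (-3)·5 + (0)) = A·10 = 5, so A = 1/2.
General solution: y = C₁ + C₂e^(3x) + (1/2)e^(5x).


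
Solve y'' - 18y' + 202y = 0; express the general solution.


Characteristic equation: r² - 18r + 202 = 0.
Discriminant is negative; roots r = 9 ± 11i (complex conjugate pair).
General solution uses e^(α x)(C₁ cos(β x) + C₂ sin(β x)): y = e^(9x)(C₁cos(11x) + C₂sin(11x)).


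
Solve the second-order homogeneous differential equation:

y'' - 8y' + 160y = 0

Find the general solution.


Characteristic equation: r² - 8r + 160 = 0.
Discriminant is negative; roots r = 4 ± 12i (complex conjugate pair).
General solution uses e^(α x)(C₁ cos(β x) + C₂ sin(β x)): y = e^(4x)(C₁cos(12x) + C₂sin(12x)).


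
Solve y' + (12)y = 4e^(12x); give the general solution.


P(x) = 12 ⇒ μ = e^(12x).
(μ y)' = 4e^(24x) ⇒ μ y = (4/24)e^(24x) + C.
Divide by μ: y = (1/6)e^(12x) + Ce^(-12x).


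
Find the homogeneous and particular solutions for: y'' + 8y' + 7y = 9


Characteristic roots of r² + 8r + 7 = 0 are -7, -1.
y_h = C₁e^(-7x) + C₂e^(-x).
Constant forcing; try y_p = A. Then 7A = 9 ⇒ A = 9/7.
General solution: y = C₁e^(-7x) + C₂e^(-x) + 9/7.


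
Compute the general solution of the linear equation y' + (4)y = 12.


P(x) = 4, Q(x) = 12; integrating factor μ = e^(4x).
(μ y)' = 12e^(4x) ⇒ μ y = 3e^(4x) + C.
Divide by μ: y = 3 + Ce^(-4x).


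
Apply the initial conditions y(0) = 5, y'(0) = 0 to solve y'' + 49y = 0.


Characteristic roots of r² + 49 = 0 are ±7i, so y = C₁cos(7x) + C₂sin(7x).
Apply y(0) = 5: C₁ = 5. Differentiate and apply y'(0) = 0: 7·C₂ = 0, so C₂ = 0.
Particular solution: y = 5cos(7x).


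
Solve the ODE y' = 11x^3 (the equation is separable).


Integrate both sides with respect to x: y = ∫ 11x^3 dx = (11/4)x^4 + C.


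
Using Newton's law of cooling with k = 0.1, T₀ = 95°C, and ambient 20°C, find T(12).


Newton's law: dT/dt = -k(T - T_a) has solution T(t) = T_a + (T₀ - T_a)e^(-kt).
Plug in T_a = 20, T₀ = 95, k = 0.1, t = 12: T(12) = 20 + (75)e^(-1.20) ≈ 42.6°C.


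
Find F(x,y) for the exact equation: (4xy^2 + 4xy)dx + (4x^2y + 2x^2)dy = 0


Check exactness: ∂M/∂y = 8xy + 4x and ∂N/∂x = 8xy + 4x; equal, so the equation is exact.
Integrate M with respect to x (treating y as constant): ∫M dx = 2x^2y^2 + 2x^2y + h(y).
Differentiate w.r.t. y and set equal to N: all terms match, so h'(y) = 0 and h is a constant absorbed into C.
General solution: 2x^2y^2 + 2x^2y = C.


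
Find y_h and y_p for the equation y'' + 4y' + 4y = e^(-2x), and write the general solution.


Characteristic polynomial (r + 2)² = 0; repeated root r = -2.
y_h = (C₁ + C₂x)e^(-2x). Forcing matches the repeated root (resonance), so try y_p = Ax² e^(-2x).
Substitute and solve for A: 2A = 1, so A = 1/2.
General solution: y = (C₁ + C₂x + (1/2)x²)e^(-2x).


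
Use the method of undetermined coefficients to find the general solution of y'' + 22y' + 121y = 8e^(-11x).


Characteristic polynomial (r + 11)² = 0; repeated root r = -11.
y_h = (C₁ + C₂x)e^(-11x). Forcing matches the repeated root (resonance), so try y_p = Ax² e^(-11x).
Substitute and solve for A: 2A = 8, so A = 4.
General solution: y = (C₁ + C₂x + 4x²)e^(-11x).


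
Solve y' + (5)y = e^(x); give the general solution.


P(x) = 5 ⇒ μ = e^(5x).
(μ y)' = e^(6x) ⇒ μ y = e^(6x)/6 + C.
Divide by μ: y = (1/6)e^(x) + Ce^(-5x).


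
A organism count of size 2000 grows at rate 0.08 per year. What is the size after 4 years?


The ODE dP/dt = 0.08P has solution P(t) = P(0)e^(0.08t).
Substitute P(0) = 2000 and t = 4: P(4) = 2000 e^(0.32) ≈ 2754.


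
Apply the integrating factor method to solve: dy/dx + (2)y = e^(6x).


P(x) = 2 ⇒ μ = e^(2x).
(μ y)' = e^(8x) ⇒ μ y = e^(8x)/8 + C.
Divide by μ: y = (1/8)e^(6x) + Ce^(-2x).


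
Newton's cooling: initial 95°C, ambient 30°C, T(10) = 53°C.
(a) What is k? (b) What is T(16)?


Newton's law: T(t) = T_a + (T₀ - T_a)e^(-kt).
(a) Use T(10) = 53: (53 - 30)/(95 - 30) = e^(-k·10), so k = -ln(0.354)/10 ≈ 0.1039.
(b) Apply k to t = 16: T(16) = 30 + (65)e^(-1.662) ≈ 42.3°C.


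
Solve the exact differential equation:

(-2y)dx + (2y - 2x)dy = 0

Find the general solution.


Check exactness: ∂M/∂y = -2 and ∂N/∂x = -2; equal, so the equation is exact.
Integrate M with respect to x (treating y as constant): ∫M dx = -2xy + h(y).
Differentiate w.r.t. y and set equal to N: the x-dependent terms already match, leaving h'(y) = 2y. Integrate: h(y) = y^2.
So F(x,y) = y^2 - 2xy.
General solution: y^2 - 2xy = C.


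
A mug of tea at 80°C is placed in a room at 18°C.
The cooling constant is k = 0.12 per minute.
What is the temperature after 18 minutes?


Newton's law: dT/dt = -k(T - T_a) has solution T(t) = T_a + (T₀ - T_a)e^(-kt).
Plug in T_a = 18, T₀ = 80, k = 0.12, t = 18: T(18) = 18 + (62)e^(-2.16) ≈ 25.2°C.


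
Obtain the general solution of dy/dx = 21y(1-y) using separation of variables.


Separate: dy/[y(1-y)] = 21 dx.
Partial fractions: 1/[y(1-y)] = 1/y + 1/(1-y).
Integrate: ln|y/(1-y)| = 21x + C₀.
Solve for y: y = 1/(1 + Ce^(-21x)).


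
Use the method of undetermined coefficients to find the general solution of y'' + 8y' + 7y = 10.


Characteristic roots of r² + 8r + 7 = 0 are -1, -7.
y_h = C₁e^(-x) + C₂e^(-7x).
Constant forcing; try y_p = A. Then 7A = 10 ⇒ A = 10/7.
General solution: y = C₁e^(-x) + C₂e^(-7x) + 10/7.


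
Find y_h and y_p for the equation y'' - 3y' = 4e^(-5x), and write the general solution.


Characteristic roots of r² - 3r = 0 are 3, 0.
y_h = C₁e^(3x) + C₂.
Forcing exponent -5 is not a characteristic root; try y_p = Ae^(-5x).
Substitute: A·(25 + (-3)·-5 + (0)) = A·40 = 4, so A = 1/10.
General solution: y = C₁e^(3x) + C₂ + (1/10)e^(-5x).


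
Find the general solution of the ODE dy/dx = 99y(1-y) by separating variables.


Separate: dy/[y(1-y)] = 99 dx.
Partial fractions: 1/[y(1-y)] = 1/y + 1/(1-y).
Integrate: ln|y/(1-y)| = 99x + C₀.
Solve for y: y = 1/(1 + Ce^(-99x)).


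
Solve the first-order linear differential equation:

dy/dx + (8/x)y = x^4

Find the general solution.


P(x) = 8/x ⇒ μ = x^8.
(x^8 y)' = x^12 ⇒ x^8 y = x^13/(13) + C.
Solve for y: y = (1/13)x^5 + C/x^8.


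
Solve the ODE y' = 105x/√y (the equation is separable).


Separate: √y dy = 105x dx.
Integrate: (2/3)y^(3/2) = (105/2)x² + C.


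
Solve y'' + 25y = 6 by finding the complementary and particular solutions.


Homogeneous part: r² + 25 = 0 ⇒ r = ±5i, so y_h = C₁cos(5x) + C₂sin(5x).
Try constant y_p = A; plug in: 25A = 6 ⇒ A = 6/25.
General solution: y = C₁cos(5x) + C₂sin(5x) + 6/25.


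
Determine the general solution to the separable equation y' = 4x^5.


Integrate both sides with respect to x: y = ∫ 4x^5 dx = (2/3)x^6 + C.


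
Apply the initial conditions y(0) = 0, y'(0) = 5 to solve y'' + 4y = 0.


Characteristic roots of r² + 4 = 0 are ±2i, so y = C₁cos(2x) + C₂sin(2x).
Apply y(0) = 0: C₁ = 0. Differentiate and apply y'(0) = 5: 2·C₂ = 5, so C₂ = 5/2.
Particular solution: y = (5/2)sin(2x).


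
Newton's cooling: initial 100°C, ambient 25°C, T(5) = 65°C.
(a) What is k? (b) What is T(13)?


Newton's law: T(t) = T_a + (T₀ - T_a)e^(-kt).
(a) Use T(5) = 65: (65 - 25)/(100 - 25) = e^(-k·5), so k = -ln(0.533)/5 ≈ 0.1257.
(b) Apply k to t = 13: T(13) = 25 + (75)e^(-1.634) ≈ 39.6°C.


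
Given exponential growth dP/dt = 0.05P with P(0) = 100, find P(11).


The ODE dP/dt = 0.05P has solution P(t) = P(0)e^(0.05t).
Substitute P(0) = 100 and t = 11: P(11) = 100 e^(0.55) ≈ 173.


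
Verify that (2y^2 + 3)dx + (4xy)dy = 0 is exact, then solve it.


Check exactness: ∂M/∂y = 4y and ∂N/∂x = 4y; equal, so the equation is exact.
Integrate M with respect to x (treating y as constant): ∫M dx = 2xy^2 + 3x + h(y).
Differentiate w.r.t. y and set equal to N: all terms match, so h'(y) = 0 and h is a constant absorbed into C.
General solution: 2xy^2 + 3x = C.


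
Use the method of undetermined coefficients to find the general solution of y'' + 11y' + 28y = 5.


Characteristic roots of r² + 11r + 28 = 0 are -4, -7.
y_h = C₁e^(-4x) + C₂e^(-7x).
Constant forcing; try y_p = A. Then 28A = 5 ⇒ A = 5/28.
General solution: y = C₁e^(-4x) + C₂e^(-7x) + 5/28.


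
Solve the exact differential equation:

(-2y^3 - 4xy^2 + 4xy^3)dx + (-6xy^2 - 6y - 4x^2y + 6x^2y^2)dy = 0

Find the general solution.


Check exactness: ∂M/∂y = -6y^2 - 8xy + 12xy^2 and ∂N/∂x = -6y^2 - 8xy + 12xy^2; equal, so the equation is exact.
Integrate M with respect to x (treating y as constant): ∫M dx = -2xy^3 - 2x^2y^2 + 2x^2y^3 + h(y).
Differentiate w.r.t. y and set equal to N: the x-dependent terms already match, leaving h'(y) = -6y. Integrate: h(y) = -3y^2.
So F(x,y) = -2xy^3 - 3y^2 - 2x^2y^2 + 2x^2y^3.
General solution: -2xy^3 - 3y^2 - 2x^2y^2 + 2x^2y^3 = C.


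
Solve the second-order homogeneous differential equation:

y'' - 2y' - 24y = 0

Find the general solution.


Characteristic equation: r² - 2r - 24 = 0.
Factor: (r - 6)(r + 4) = 0 ⇒ r = 6, -4 (distinct real).
General solution: y = C₁e^(6x) + C₂e^(-4x).


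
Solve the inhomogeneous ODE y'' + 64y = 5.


Homogeneous part: r² + 64 = 0 ⇒ r = ±8i, so y_h = C₁cos(8x) + C₂sin(8x).
Try constant y_p = A; plug in: 64A = 5 ⇒ A = 5/64.
General solution: y = C₁cos(8x) + C₂sin(8x) + 5/64.


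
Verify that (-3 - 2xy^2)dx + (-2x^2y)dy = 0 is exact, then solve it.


Check exactness: ∂M/∂y = -4xy and ∂N/∂x = -4xy; equal, so the equation is exact.
Integrate M with respect to x (treating y as constant): ∫M dx = -3x - x^2y^2 + h(y).
Differentiate w.r.t. y and set equal to N: all terms match, so h'(y) = 0 and h is a constant absorbed into C.
General solution: -3x - x^2y^2 = C.


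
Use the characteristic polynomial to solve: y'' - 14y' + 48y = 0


Characteristic equation: r² - 14r + 48 = 0.
Factor: (r - 8)(r - 6) = 0 ⇒ r = 8, 6 (distinct real).
General solution: y = C₁e^(8x) + C₂e^(6x).


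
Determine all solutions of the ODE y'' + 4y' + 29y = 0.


Characteristic equation: r² + 4r + 29 = 0.
Discriminant is negative; roots r = -2 ± 5i (complex conjugate pair).
General solution uses e^(α x)(C₁ cos(β x) + C₂ sin(β x)): y = e^(-2x)(C₁cos(5x) + C₂sin(5x)).


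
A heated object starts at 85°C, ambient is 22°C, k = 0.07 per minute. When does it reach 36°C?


From T(t) = T_a + (T₀ - T_a)e^(-kt), set T(t) = 36:
(36 - 22) / (85 - 22) = e^(-0.07t), so t = -ln(0.222)/0.07 ≈ 21.5 minutes.


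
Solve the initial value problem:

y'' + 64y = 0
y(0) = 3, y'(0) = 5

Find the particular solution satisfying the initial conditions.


Characteristic roots of r² + 64 = 0 are ±8i, so y = C₁cos(8x) + C₂sin(8x).
Apply y(0) = 3: C₁ = 3. Differentiate and apply y'(0) = 5: 8·C₂ = 5, so C₂ = 5/8.
Particular solution: y = 3cos(8x) + (5/8)sin(8x).


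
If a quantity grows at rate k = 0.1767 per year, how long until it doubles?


Exponential growth: P(t) = P₀ e^(0.1767t). Set P(t)/P₀ = 2: e^(0.1767t) = 2.
Solve: t = ln(2)/0.1767 ≈ 3.92 years.


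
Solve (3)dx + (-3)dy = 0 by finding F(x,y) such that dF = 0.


Check exactness: ∂M/∂y = 0 and ∂N/∂x = 0; equal, so the equation is exact.
Integrate M with respect to x (treating y as constant): ∫M dx = 3x + h(y).
Differentiate w.r.t. y and set equal to N: the x-dependent terms already match, leaving h'(y) = -3. Integrate: h(y) = -3y.
So F(x,y) = 3x - 3y.
General solution: 3x - 3y = C.


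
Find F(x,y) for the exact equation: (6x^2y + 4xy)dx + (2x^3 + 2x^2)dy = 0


Check exactness: ∂M/∂y = 6x^2 + 4x and ∂N/∂x = 6x^2 + 4x; equal, so the equation is exact.
Integrate M with respect to x (treating y as constant): ∫M dx = 2x^3y + 2x^2y + h(y).
Differentiate w.r.t. y and set equal to N: all terms match, so h'(y) = 0 and h is a constant absorbed into C.
General solution: 2x^3y + 2x^2y = C.


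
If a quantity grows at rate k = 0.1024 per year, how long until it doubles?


Exponential growth: P(t) = P₀ e^(0.1024t). Set P(t)/P₀ = 2: e^(0.1024t) = 2.
Solve: t = ln(2)/0.1024 ≈ 6.77 years.


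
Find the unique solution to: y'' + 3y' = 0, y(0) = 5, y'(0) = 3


Characteristic roots of r² + 3r = 0 are 0, -3.
General solution y = c₁ + c₂ e^(-3x).
Apply y(0) = 5: c₁ + c₂ = 5. Apply y'(0) = 3: 0 c₁ - 3 c₂ = 3.
Solve: c₁ = 6, c₂ = -1.
Particular solution: y = 6 - e^(-3x).


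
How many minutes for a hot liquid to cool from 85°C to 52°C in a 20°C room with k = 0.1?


From T(t) = T_a + (T₀ - T_a)e^(-kt), set T(t) = 52:
(52 - 20) / (85 - 20) = e^(-0.1t), so t = -ln(0.492)/0.1 ≈ 7.1 minutes.


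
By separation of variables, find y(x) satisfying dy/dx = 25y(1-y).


Separate: dy/[y(1-y)] = 25 dx.
Partial fractions: 1/[y(1-y)] = 1/y + 1/(1-y).
Integrate: ln|y/(1-y)| = 25x + C₀.
Solve for y: y = 1/(1 + Ce^(-25x)).


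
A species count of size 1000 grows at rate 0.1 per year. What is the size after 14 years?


The ODE dP/dt = 0.1P has solution P(t) = P(0)e^(0.1t).
Substitute P(0) = 1000 and t = 14: P(14) = 1000 e^(1.40) ≈ 4055.


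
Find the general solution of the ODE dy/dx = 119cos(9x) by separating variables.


g(y) = 1, so integrate directly: y = ∫ 119cos(9x) dx = (119/9)sin(9x) + C.


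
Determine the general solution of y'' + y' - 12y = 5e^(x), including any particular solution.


Characteristic roots of r² + r - 12 = 0 are 3, -4.
y_h = C₁e^(3x) + C₂e^(-4x).
Forcing exponent 1 is not a characteristic root; try y_p = Ae^(x).
Substitute: A·(1 + (1)·1 + (-12)) = A·-10 = 5, so A = -1/2.
General solution: y = C₁e^(3x) + C₂e^(-4x) - (1/2)e^(x).


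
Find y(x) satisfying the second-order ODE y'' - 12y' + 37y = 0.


Characteristic equation: r² - 12r + 37 = 0.
Discriminant is negative; roots r = 6 ± 1i (complex conjugate pair).
General solution uses e^(α x)(C₁ cos(β x) + C₂ sin(β x)): y = e^(6x)(C₁cos(x) + C₂sin(x)).


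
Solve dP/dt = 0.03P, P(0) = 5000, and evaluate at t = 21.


The ODE dP/dt = 0.03P has solution P(t) = P(0)e^(0.03t).
Substitute P(0) = 5000 and t = 21: P(21) = 5000 e^(0.63) ≈ 9388.


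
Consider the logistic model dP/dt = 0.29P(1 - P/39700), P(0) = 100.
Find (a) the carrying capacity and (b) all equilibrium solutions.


Logistic ODE dP/dt = 0.29P(1 - P/39700) has equilibria where dP/dt = 0, i.e. P = 0 or P = 39700.
The coefficient (1 - P/K) = 0 when P = K, identifying K = 39700 as the carrying capacity.
(a) K = 39700; (b) equilibria P = 0 and P = 39700.


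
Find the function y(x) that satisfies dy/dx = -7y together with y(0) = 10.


General solution of y' = -7y is y = Ce^(-7x).
Apply y(0) = 10: C = 10.
Particular solution: y = 10e^(-7x).


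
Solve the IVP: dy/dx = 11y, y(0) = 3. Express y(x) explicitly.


General solution of y' = 11y is y = Ce^(11x).
Apply y(0) = 3: C = 3.
Particular solution: y = 3e^(11x).


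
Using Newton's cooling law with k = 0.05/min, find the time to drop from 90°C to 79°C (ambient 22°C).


From T(t) = T_a + (T₀ - T_a)e^(-kt), set T(t) = 79:
(79 - 22) / (90 - 22) = e^(-0.05t), so t = -ln(0.838)/0.05 ≈ 3.5 minutes.


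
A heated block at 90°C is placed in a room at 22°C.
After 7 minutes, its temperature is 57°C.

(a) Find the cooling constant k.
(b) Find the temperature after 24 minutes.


Newton's law: T(t) = T_a + (T₀ - T_a)e^(-kt).
(a) Use T(7) = 57: (57 - 22)/(90 - 22) = e^(-k·7), so k = -ln(0.515)/7 ≈ 0.0949.
(b) Apply k to t = 24: T(24) = 22 + (68)e^(-2.277) ≈ 29.0°C.


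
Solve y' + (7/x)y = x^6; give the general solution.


P(x) = 7/x ⇒ μ = x^7.
(x^7 y)' = x^7·x^6 = x^13.
Integrate: x^7 y = x^14/(14) + C.
Solve for y: y = (1/14)x^7 + C/x^7.


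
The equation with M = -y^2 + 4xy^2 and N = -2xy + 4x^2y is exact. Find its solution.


Check exactness: ∂M/∂y = -2y + 8xy and ∂N/∂x = -2y + 8xy; equal, so the equation is exact.
Integrate M with respect to x (treating y as constant): ∫M dx = -xy^2 + 2x^2y^2 + h(y).
Differentiate w.r.t. y and set equal to N: all terms match, so h'(y) = 0 and h is a constant absorbed into C.
General solution: -xy^2 + 2x^2y^2 = C.


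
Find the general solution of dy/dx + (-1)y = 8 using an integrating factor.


P(x) = -1 ⇒ μ = e^(-x).
(μ y)' = 8e^(-x) ⇒ μ y = -8e^(-x) + C.
Divide by μ: y = -8 + Ce^(x).


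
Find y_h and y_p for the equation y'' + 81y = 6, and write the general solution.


Homogeneous part: r² + 81 = 0 ⇒ r = ±9i, so y_h = C₁cos(9x) + C₂sin(9x).
Try constant y_p = A; plug in: 81A = 6 ⇒ A = 2/27.
General solution: y = C₁cos(9x) + C₂sin(9x) + 2/27.


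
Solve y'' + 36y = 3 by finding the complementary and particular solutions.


Homogeneous part: r² + 36 = 0 ⇒ r = ±6i, so y_h = C₁cos(6x) + C₂sin(6x).
Try constant y_p = A; plug in: 36A = 3 ⇒ A = 1/12.
General solution: y = C₁cos(6x) + C₂sin(6x) + 1/12.


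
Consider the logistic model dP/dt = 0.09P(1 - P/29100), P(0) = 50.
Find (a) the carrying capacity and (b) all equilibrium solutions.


Logistic ODE dP/dt = 0.09P(1 - P/29100) has equilibria where dP/dt = 0, i.e. P = 0 or P = 29100.
The coefficient (1 - P/K) = 0 when P = K, identifying K = 29100 as the carrying capacity.
(a) K = 29100; (b) equilibria P = 0 and P = 29100.


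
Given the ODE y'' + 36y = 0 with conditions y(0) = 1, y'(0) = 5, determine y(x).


Characteristic roots of r² + 36 = 0 are ±6i, so y = C₁cos(6x) + C₂sin(6x).
Apply y(0) = 1: C₁ = 1. Differentiate and apply y'(0) = 5: 6·C₂ = 5, so C₂ = 5/6.
Particular solution: y = cos(6x) + (5/6)sin(6x).


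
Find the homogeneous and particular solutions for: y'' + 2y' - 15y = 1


Characteristic roots of r² + 2r - 15 = 0 are -5, 3.
y_h = C₁e^(-5x) + C₂e^(3x).
Forcing exponent 0 is not a characteristic root; try y_p = A.
Substitute: A·(0 + (2)·0 + (-15)) = A·-15 = 1, so A = -1/15.
General solution: y = C₁e^(-5x) + C₂e^(3x) - 1/15.


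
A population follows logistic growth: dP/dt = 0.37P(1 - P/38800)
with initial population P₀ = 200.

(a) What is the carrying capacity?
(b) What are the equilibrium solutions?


Logistic ODE dP/dt = 0.37P(1 - P/38800) has equilibria where dP/dt = 0, i.e. P = 0 or P = 38800.
The coefficient (1 - P/K) = 0 when P = K, identifying K = 38800 as the carrying capacity.
(a) K = 38800; (b) equilibria P = 0 and P = 38800.


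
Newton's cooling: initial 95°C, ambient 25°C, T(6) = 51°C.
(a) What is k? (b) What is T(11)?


Newton's law: T(t) = T_a + (T₀ - T_a)e^(-kt).
(a) Use T(6) = 51: (51 - 25)/(95 - 25) = e^(-k·6), so k = -ln(0.371)/6 ≈ 0.1651.
(b) Apply k to t = 11: T(11) = 25 + (70)e^(-1.816) ≈ 36.4°C.


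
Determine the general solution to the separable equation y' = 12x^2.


Integrate both sides with respect to x: y = ∫ 12x^2 dx = 4x^3 + C.


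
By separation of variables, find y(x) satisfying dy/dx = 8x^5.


Integrate both sides with respect to x: y = ∫ 8x^5 dx = (4/3)x^6 + C.


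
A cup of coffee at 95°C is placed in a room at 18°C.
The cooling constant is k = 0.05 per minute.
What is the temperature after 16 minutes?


Newton's law: dT/dt = -k(T - T_a) has solution T(t) = T_a + (T₀ - T_a)e^(-kt).
Plug in T_a = 18, T₀ = 95, k = 0.05, t = 16: T(16) = 18 + (77)e^(-0.80) ≈ 52.6°C.


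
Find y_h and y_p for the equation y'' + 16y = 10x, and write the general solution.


Homogeneous: r² + 16 = 0 ⇒ r = ±4i, y_h = C₁cos(4x) + C₂sin(4x).
Polynomial forcing; try y_p = Ax + B. Then y_p'' + 16 y_p = 16(Ax + B) = 10x, so B = 0 and A = 5/8.
General solution: y = C₁cos(4x) + C₂sin(4x) + (5/8)x.


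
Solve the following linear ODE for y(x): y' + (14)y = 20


P(x) = 14, Q(x) = 20; integrating factor μ = e^(14x).
(μ y)' = 20e^(14x) ⇒ μ y = (10/7)e^(14x) + C.
Divide by μ: y = 10/7 + Ce^(-14x).


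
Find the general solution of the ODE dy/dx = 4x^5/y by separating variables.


Separate variables: y dy = 4x^5 dx.
Integrate both sides: y²/2 = (2/3)x^6 + C₀.
Multiply by 2: y² = (4/3)x^6 + C.


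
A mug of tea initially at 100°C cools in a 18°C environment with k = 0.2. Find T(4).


Newton's law: dT/dt = -k(T - T_a) has solution T(t) = T_a + (T₀ - T_a)e^(-kt).
Plug in T_a = 18, T₀ = 100, k = 0.2, t = 4: T(4) = 18 + (82)e^(-0.80) ≈ 54.8°C.


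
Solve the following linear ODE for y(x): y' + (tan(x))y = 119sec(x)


P(x) = tan(x) ⇒ μ = e^(∫tan(x)dx) = sec(x).
(sec(x) y)' = 119sec²(x) ⇒ sec(x) y = 119tan(x) + C.
Multiply by cos(x): y = 119sin(x) + C·cos(x).


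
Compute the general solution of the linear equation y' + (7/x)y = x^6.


P(x) = 7/x ⇒ μ = x^7.
(x^7 y)' = x^7·x^6 = x^13.
Integrate: x^7 y = x^14/(14) + C.
Solve for y: y = (1/14)x^7 + C/x^7.


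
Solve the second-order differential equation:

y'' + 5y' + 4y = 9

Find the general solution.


Characteristic roots of r² + 5r + 4 = 0 are -4, -1.
y_h = C₁e^(-4x) + C₂e^(-x).
Constant forcing; try y_p = A. Then 4A = 9 ⇒ A = 9/4.
General solution: y = C₁e^(-4x) + C₂e^(-x) + 9/4.


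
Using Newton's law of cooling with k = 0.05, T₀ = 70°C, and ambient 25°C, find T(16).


Newton's law: dT/dt = -k(T - T_a) has solution T(t) = T_a + (T₀ - T_a)e^(-kt).
Plug in T_a = 25, T₀ = 70, k = 0.05, t = 16: T(16) = 25 + (45)e^(-0.80) ≈ 45.2°C.


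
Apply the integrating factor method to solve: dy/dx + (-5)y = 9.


P(x) = -5 ⇒ μ = e^(-5x).
(μ y)' = 9e^(-5x) ⇒ μ y = -(9/5)e^(-5x) + C.
Divide by μ: y = -9/5 + Ce^(5x).


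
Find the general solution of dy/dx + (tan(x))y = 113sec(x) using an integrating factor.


P(x) = tan(x) ⇒ μ = e^(∫tan(x)dx) = sec(x).
(sec(x) y)' = 113sec²(x) ⇒ sec(x) y = 113tan(x) + C.
Multiply by cos(x): y = 113sin(x) + C·cos(x).


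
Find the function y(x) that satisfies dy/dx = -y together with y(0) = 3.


General solution of y' = -y is y = Ce^(-x).
Apply y(0) = 3: C = 3.
Particular solution: y = 3e^(-x).


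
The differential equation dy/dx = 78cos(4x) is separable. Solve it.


g(y) = 1, so integrate directly: y = ∫ 78cos(4x) dx = (39/2)sin(4x) + C.


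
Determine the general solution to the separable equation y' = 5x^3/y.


Separate variables: y dy = 5x^3 dx.
Integrate both sides: y²/2 = (5/4)x^4 + C₀.
Multiply by 2: y² = (5/2)x^4 + C.


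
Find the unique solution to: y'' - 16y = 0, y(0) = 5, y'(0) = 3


Characteristic roots of r² - 16 = 0 are -4, 4.
General solution y = c₁ e^(-4x) + c₂ e^(4x).
Apply y(0) = 5: c₁ + c₂ = 5. Apply y'(0) = 3: -4 c₁ + 4 c₂ = 3.
Solve: c₁ = 17/8, c₂ = 23/8.
Particular solution: y = (17/8)e^(-4x) + (23/8)e^(4x).


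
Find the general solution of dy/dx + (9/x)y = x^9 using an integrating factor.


P(x) = 9/x ⇒ μ = x^9.
(x^9 y)' = x^9·x^9 = x^18.
Integrate: x^9 y = x^19/(19) + C.
Solve for y: y = (1/19)x^10 + C/x^9.


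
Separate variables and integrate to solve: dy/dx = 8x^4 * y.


Separate variables: dy/y = 8x^4 dx.
Integrate: ln|y| = (8/5)x^5 + C₀.
Exponentiate: y = Ce^((8/5)x^5).


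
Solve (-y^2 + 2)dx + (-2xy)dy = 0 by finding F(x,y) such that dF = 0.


Check exactness: ∂M/∂y = -2y and ∂N/∂x = -2y; equal, so the equation is exact.
Integrate M with respect to x (treating y as constant): ∫M dx = -xy^2 + 2x + h(y).
Differentiate w.r.t. y and set equal to N: all terms match, so h'(y) = 0 and h is a constant absorbed into C.
General solution: -xy^2 + 2x = C.


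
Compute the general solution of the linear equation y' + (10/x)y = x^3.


P(x) = 10/x ⇒ μ = x^10.
(x^10 y)' = x^10·x^3 = x^13.
Integrate: x^10 y = x^14/(14) + C.
Solve for y: y = (1/14)x^4 + C/x^10.


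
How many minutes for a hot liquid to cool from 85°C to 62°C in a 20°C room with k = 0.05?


From T(t) = T_a + (T₀ - T_a)e^(-kt), set T(t) = 62:
(62 - 20) / (85 - 20) = e^(-0.05t), so t = -ln(0.646)/0.05 ≈ 8.7 minutes.


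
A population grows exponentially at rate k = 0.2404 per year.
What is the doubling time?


Exponential growth: P(t) = P₀ e^(0.2404t). Set P(t)/P₀ = 2: e^(0.2404t) = 2.
Solve: t = ln(2)/0.2404 ≈ 2.88 years.


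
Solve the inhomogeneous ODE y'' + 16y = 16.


Homogeneous part: r² + 16 = 0 ⇒ r = ±4i, so y_h = C₁cos(4x) + C₂sin(4x).
Try constant y_p = A; plug in: 16A = 16 ⇒ A = 1.
General solution: y = C₁cos(4x) + C₂sin(4x) + 1.


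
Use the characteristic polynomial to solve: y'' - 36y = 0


Characteristic equation: r² - 36 = 0.
Factor: (r - 6)(r + 6) = 0 ⇒ r = 6, -6 (distinct real).
General solution: y = C₁e^(6x) + C₂e^(-6x).


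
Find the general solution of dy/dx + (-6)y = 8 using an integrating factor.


P(x) = -6 ⇒ μ = e^(-6x).
(μ y)' = 8e^(-6x) ⇒ μ y = -(4/3)e^(-6x) + C.
Divide by μ: y = -4/3 + Ce^(6x).


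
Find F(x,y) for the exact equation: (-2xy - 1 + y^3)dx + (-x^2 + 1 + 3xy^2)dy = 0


Check exactness: ∂M/∂y = -2x + 3y^2 and ∂N/∂x = -2x + 3y^2; equal, so the equation is exact.
Integrate M with respect to x (treating y as constant): ∫M dx = -x^2y - x + xy^3 + h(y).
Differentiate w.r.t. y and set equal to N: the x-dependent terms already match, leaving h'(y) = 1. Integrate: h(y) = y.
So F(x,y) = -x^2y + y - x + xy^3.
General solution: -x^2y + y - x + xy^3 = C.


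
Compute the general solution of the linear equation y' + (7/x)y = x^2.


P(x) = 7/x ⇒ μ = x^7.
(x^7 y)' = x^9 ⇒ x^7 y = x^10/(10) + C.
Solve for y: y = (1/10)x^3 + C/x^7.


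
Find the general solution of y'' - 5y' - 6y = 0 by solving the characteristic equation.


Characteristic equation: r² - 5r - 6 = 0.
Factor: (r - 6)(r + 1) = 0 ⇒ r = 6, -1 (distinct real).
General solution: y = C₁e^(6x) + C₂e^(-x).


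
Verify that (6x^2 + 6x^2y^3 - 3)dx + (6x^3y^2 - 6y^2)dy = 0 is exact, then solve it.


Check exactness: ∂M/∂y = 18x^2y^2 and ∂N/∂x = 18x^2y^2; equal, so the equation is exact.
Integrate M with respect to x (treating y as constant): ∫M dx = 2x^3 + 2x^3y^3 - 3x + h(y).
Differentiate w.r.t. y and set equal to N: the x-dependent terms already match, leaving h'(y) = -6y^2. Integrate: h(y) = -2y^3.
So F(x,y) = 2x^3 + 2x^3y^3 - 2y^3 - 3x.
General solution: 2x^3 + 2x^3y^3 - 2y^3 - 3x = C.


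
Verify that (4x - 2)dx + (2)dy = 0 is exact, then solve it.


Check exactness: ∂M/∂y = 0 and ∂N/∂x = 0; equal, so the equation is exact.
Integrate M with respect to x (treating y as constant): ∫M dx = 2x^2 - 2x + h(y).
Differentiate w.r.t. y and set equal to N: the x-dependent terms already match, leaving h'(y) = 2. Integrate: h(y) = 2y.
So F(x,y) = 2x^2 + 2y - 2x.
General solution: 2x^2 + 2y - 2x = C.


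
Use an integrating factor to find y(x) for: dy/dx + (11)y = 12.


P(x) = 11, Q(x) = 12; integrating factor μ = e^(11x).
(μ y)' = 12e^(11x) ⇒ μ y = (12/11)e^(11x) + C.
Divide by μ: y = 12/11 + Ce^(-11x).


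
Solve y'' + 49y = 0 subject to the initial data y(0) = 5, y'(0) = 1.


Characteristic roots of r² + 49 = 0 are ±7i, so y = C₁cos(7x) + C₂sin(7x).
Apply y(0) = 5: C₁ = 5. Differentiate and apply y'(0) = 1: 7·C₂ = 1, so C₂ = 1/7.
Particular solution: y = 5cos(7x) + (1/7)sin(7x).


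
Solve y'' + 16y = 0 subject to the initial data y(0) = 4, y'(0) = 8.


Characteristic roots of r² + 16 = 0 are ±4i, so y = C₁cos(4x) + C₂sin(4x).
Apply y(0) = 4: C₁ = 4. Differentiate and apply y'(0) = 8: 4·C₂ = 8, so C₂ = 2.
Particular solution: y = 4cos(4x) + 2sin(4x).


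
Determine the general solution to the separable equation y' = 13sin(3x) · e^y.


Separate: e^(-y) dy = 13sin(3x) dx.
Integrate: -e^(-y) = -(13/3)cos(3x) + C₀.
Rearrange: e^(-y) = (13/3)cos(3x) + C.


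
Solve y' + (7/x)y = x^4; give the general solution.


P(x) = 7/x ⇒ μ = x^7.
(x^7 y)' = x^7·x^4 = x^11.
Integrate: x^7 y = x^12/(12) + C.
Solve for y: y = (1/12)x^5 + C/x^7.


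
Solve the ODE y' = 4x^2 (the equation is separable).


Integrate both sides with respect to x: y = ∫ 4x^2 dx = (4/3)x^3 + C.


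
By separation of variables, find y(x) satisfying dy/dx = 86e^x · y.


Separate variables: dy/y = 86e^x dx.
Integrate: ln|y| = 86e^x + C₀.
Exponentiate: y = Ce^(86e^x).


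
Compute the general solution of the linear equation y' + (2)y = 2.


P(x) = 2, Q(x) = 2; integrating factor μ = e^(2x).
(μ y)' = 2e^(2x) ⇒ μ y = e^(2x) + C.
Divide by μ: y = 1 + Ce^(-2x).


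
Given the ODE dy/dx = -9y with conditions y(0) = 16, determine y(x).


General solution of y' = -9y is y = Ce^(-9x).
Apply y(0) = 16: C = 16.
Particular solution: y = 16e^(-9x).


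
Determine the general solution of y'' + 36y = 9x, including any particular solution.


Homogeneous: r² + 36 = 0 ⇒ r = ±6i, y_h = C₁cos(6x) + C₂sin(6x).
Polynomial forcing; try y_p = Ax + B. Then y_p'' + 36 y_p = 36(Ax + B) = 9x, so B = 0 and A = 1/4.
General solution: y = C₁cos(6x) + C₂sin(6x) + (1/4)x.


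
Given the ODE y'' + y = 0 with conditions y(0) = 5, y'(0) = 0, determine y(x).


Characteristic roots of r² + 1 = 0 are ±1i, so y = C₁cos(x) + C₂sin(x).
Apply y(0) = 5: C₁ = 5. Differentiate and apply y'(0) = 0: 1·C₂ = 0, so C₂ = 0.
Particular solution: y = 5cos(x).


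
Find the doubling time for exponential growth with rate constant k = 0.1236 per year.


Exponential growth: P(t) = P₀ e^(0.1236t). Set P(t)/P₀ = 2: e^(0.1236t) = 2.
Solve: t = ln(2)/0.1236 ≈ 5.61 years.


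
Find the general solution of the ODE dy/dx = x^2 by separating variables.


Integrate both sides with respect to x: y = ∫ x^2 dx = (1/3)x^3 + C.


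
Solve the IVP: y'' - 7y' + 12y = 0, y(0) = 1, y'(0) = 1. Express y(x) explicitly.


Characteristic roots of r² - 7r + 12 = 0 are 4, 3.
General solution y = c₁ e^(4x) + c₂ e^(3x).
Apply y(0) = 1: c₁ + c₂ = 1. Apply y'(0) = 1: 4 c₁ + 3 c₂ = 1.
Solve: c₁ = -2, c₂ = 3.
Particular solution: y = -2e^(4x) + 3e^(3x).


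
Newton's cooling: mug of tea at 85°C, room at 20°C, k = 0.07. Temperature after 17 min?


Newton's law: dT/dt = -k(T - T_a) has solution T(t) = T_a + (T₀ - T_a)e^(-kt).
Plug in T_a = 20, T₀ = 85, k = 0.07, t = 17: T(17) = 20 + (65)e^(-1.19) ≈ 39.8°C.


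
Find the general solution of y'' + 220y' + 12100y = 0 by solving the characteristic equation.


Characteristic equation: r² + 220r + 12100 = 0, i.e. (r + 110)² = 0.
Repeated root r = -110; include an x factor for the second linearly independent solution.
General solution: y = (C₁ + C₂x)e^(-110x).


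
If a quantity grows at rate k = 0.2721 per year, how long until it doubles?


Exponential growth: P(t) = P₀ e^(0.2721t). Set P(t)/P₀ = 2: e^(0.2721t) = 2.
Solve: t = ln(2)/0.2721 ≈ 2.55 years.
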